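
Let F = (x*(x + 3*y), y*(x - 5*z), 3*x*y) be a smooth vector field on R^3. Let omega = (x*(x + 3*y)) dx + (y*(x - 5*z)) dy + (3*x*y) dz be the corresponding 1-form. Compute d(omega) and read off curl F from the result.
d(omega) = (3*x + 5*y) dy ∧ dz + (-3*y) dz ∧ dx + (-3*x + y) dx ∧ dy; curl F = (3*x + 5*y, -3*y, -3*x + y)

d omega = sum_{i<j} (∂f_j/∂x_i - ∂f_i/∂x_j) dx_i ∧ dx_j. Under the identification (dy ∧ dz, dz ∧ dx, dx ∧ dy) ↔ (e_x, e_y, e_z), the coefficients are exactly the components of curl F. Compute:
  ∂R/∂y - ∂Q/∂z = (3*x) - (-5*y) = 3*x + 5*y
  ∂P/∂z - ∂R/∂x = (0) - (3*y) = -3*y
  ∂Q/∂x - ∂P/∂y = (y) - (3*x) = -3*x + y.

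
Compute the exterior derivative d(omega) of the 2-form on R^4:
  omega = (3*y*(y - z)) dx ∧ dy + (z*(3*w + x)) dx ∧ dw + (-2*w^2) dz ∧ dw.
d(omega) = (-3*y) dx ∧ dy ∧ dz + (-3*w - x) dx ∧ dz ∧ dw

For a 2-form omega = sum_{i<j} g_{ij} dx_i ∧ dx_j, the exterior derivative is
  d(omega) = sum_{i<j} d(g_{ij}) ∧ dx_i ∧ dx_j = sum_{i<j, k} (∂g_{ij}/∂x_k) dx_k ∧ dx_i ∧ dx_j.
Expand each term, using dx_k ∧ dx_i ∧ dx_j = sgn(permutation) dx_{(a)} ∧ dx_{(b)} ∧ dx_{(c)} with (a < b < c) sorted:
  d(3*y*(y - z)) includes (∂/∂z)(3*y*(y - z)) dz = (-3*y) dz, which multiplied by dx ∧ dy gives (-3*y) dx ∧ dy ∧ dz
  d(z*(3*w + x)) includes (∂/∂z)(z*(3*w + x)) dz = (3*w + x) dz, which multiplied by dx ∧ dw gives (-3*w - x) dx ∧ dz ∧ dw
Collecting like 3-forms: d(omega) = (-3*y) dx ∧ dy ∧ dz + (-3*w - x) dx ∧ dz ∧ dw.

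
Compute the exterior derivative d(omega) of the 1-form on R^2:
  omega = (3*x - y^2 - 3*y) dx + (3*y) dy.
d(omega) = (2*y + 3) dx ∧ dy

For a 1-form omega = sum_i f_i dx_i, the exterior derivative is
  d(omega) = sum_{i < j} (∂f_j/∂x_i - ∂f_i/∂x_j) dx_i ∧ dx_j.
  coefficient of dx ∧ dy: ∂f_2/∂x - ∂f_1/∂y = ∂(3*y)/∂x - ∂(3*x - y^2 - 3*y)/∂y = 2*y + 3
Assembling: d(omega) = (2*y + 3) dx ∧ dy.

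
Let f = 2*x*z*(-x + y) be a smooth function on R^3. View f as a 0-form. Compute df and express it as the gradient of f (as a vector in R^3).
df = (2*z*(-2*x + y)) dx + (2*x*z) dy + (2*x*(-x + y)) dz; grad f = (2*z*(-2*x + y), 2*x*z, 2*x*(-x + y))

For a 0-form f, d f = (∂f/∂x) dx + (∂f/∂y) dy + (∂f/∂z) dz. The components of the vector representation are exactly the entries of grad f in Cartesian coordinates:
  ∂f/∂x = 2*z*(-2*x + y)
  ∂f/∂y = 2*x*z
  ∂f/∂z = 2*x*(-x + y).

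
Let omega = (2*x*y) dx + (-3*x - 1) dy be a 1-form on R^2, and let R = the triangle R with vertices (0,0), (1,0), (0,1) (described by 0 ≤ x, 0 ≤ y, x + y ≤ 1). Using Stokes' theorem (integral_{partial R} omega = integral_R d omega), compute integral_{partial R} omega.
integral_(partial R) omega = -11/6

Stokes: integral_partial_R omega = integral_R d omega with d omega = (∂Q/∂x - ∂P/∂y) dx ∧ dy.
  ∂Q/∂x = -3
  ∂P/∂y = 2*x
  integrand = ∂Q/∂x - ∂P/∂y = -2*x - 3.
Integrating over R: integral_0^1 integral_0^{1-x} (-2*x - 3) dy dx = -11/6.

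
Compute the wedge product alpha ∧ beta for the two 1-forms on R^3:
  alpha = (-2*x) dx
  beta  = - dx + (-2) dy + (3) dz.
alpha ∧ beta = (4*x) dx ∧ dy + (-6*x) dx ∧ dz

Distribute the wedge, using dx_i ∧ dx_j = -dx_j ∧ dx_i and dx_i ∧ dx_i = 0. For each pair (i, j) with i < j, the coefficient of dx_i ∧ dx_j in alpha ∧ beta is (alpha_i * beta_j - alpha_j * beta_i). Collecting: alpha ∧ beta = (4*x) dx ∧ dy + (-6*x) dx ∧ dz.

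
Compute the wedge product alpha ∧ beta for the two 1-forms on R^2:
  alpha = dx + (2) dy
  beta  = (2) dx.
alpha ∧ beta = (-4) dx ∧ dy

Distribute the wedge, using dx_i ∧ dx_j = -dx_j ∧ dx_i and dx_i ∧ dx_i = 0. For each pair (i, j) with i < j, the coefficient of dx_i ∧ dx_j in alpha ∧ beta is (alpha_i * beta_j - alpha_j * beta_i). Collecting: alpha ∧ beta = (-4) dx ∧ dy.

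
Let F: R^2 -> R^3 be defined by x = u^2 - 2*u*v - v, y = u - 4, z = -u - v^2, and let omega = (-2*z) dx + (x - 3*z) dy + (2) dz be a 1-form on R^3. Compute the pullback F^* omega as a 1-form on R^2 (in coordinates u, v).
F^* omega = (5*u^2 + 4*u*v^2 - 6*u*v + 3*u - 4*v^3 + 3*v^2 - v - 2) du + (-4*u^2 - 4*u*v^2 - 2*u - 2*v^2 - 4*v) dv

Using F^*(f dg) = (f ∘ F) d(g ∘ F), substitute each coordinate x_i by F_i(u, v) in f_i, and replace dx_i by d F_i = (∂F_i/∂u) du + (∂F_i/∂v) dv.
  For the x component: f_1(F) = 2*u + 2*v^2; d F_1 = (2*u - 2*v) du + (-2*u - 1) dv
  For the y component: f_2(F) = u^2 - 2*u*v + 3*u + 3*v^2 - v; d F_2 = (1) du + (0) dv
  For the z component: f_3(F) = 2; d F_3 = (-1) du + (-2*v) dv
Combining and collecting du, dv coefficients:
  coeff of du: 5*u^2 + 4*u*v^2 - 6*u*v + 3*u - 4*v^3 + 3*v^2 - v - 2
  coeff of dv: -4*u^2 - 4*u*v^2 - 2*u - 2*v^2 - 4*v
F^* omega = (5*u^2 + 4*u*v^2 - 6*u*v + 3*u - 4*v^3 + 3*v^2 - v - 2) du + (-4*u^2 - 4*u*v^2 - 2*u - 2*v^2 - 4*v) dv.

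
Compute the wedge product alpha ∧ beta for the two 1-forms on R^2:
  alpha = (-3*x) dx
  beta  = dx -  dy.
alpha ∧ beta = (3*x) dx ∧ dy

Distribute the wedge, using dx_i ∧ dx_j = -dx_j ∧ dx_i and dx_i ∧ dx_i = 0. For each pair (i, j) with i < j, the coefficient of dx_i ∧ dx_j in alpha ∧ beta is (alpha_i * beta_j - alpha_j * beta_i). Collecting: alpha ∧ beta = (3*x) dx ∧ dy.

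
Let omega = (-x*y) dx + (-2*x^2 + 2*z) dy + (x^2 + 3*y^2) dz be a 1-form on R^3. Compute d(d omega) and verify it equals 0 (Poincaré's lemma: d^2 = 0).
d(d omega) = 0

Step 1: d omega = sum_{i<j} (∂f_j/∂x_i - ∂f_i/∂x_j) dx_i ∧ dx_j:
  coeff of dx ∧ dy: -3*x
  coeff of dx ∧ dz: 2*x
  coeff of dy ∧ dz: 6*y - 2
Step 2: Apply d again to each 2-form coefficient. The only possible 3-form in R^3 is dx ∧ dy ∧ dz, with coefficient
  ∂(coeff of dy∧dz)/∂x - ∂(coeff of dx∧dz)/∂y + ∂(coeff of dx∧dy)/∂z
  = ∂/∂x (6*y - 2) - ∂/∂y (2*x) + ∂/∂z (-3*x).
Each of these terms simplifies to sums of mixed partials that cancel in pairs. The result is 0 (by equality of mixed partials for smooth functions — Schwarz / Clairaut).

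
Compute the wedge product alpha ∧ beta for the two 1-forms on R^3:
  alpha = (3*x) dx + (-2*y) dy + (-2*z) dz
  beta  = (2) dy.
alpha ∧ beta = (6*x) dx ∧ dy + (4*z) dy ∧ dz

Distribute the wedge, using dx_i ∧ dx_j = -dx_j ∧ dx_i and dx_i ∧ dx_i = 0. For each pair (i, j) with i < j, the coefficient of dx_i ∧ dx_j in alpha ∧ beta is (alpha_i * beta_j - alpha_j * beta_i). Collecting: alpha ∧ beta = (6*x) dx ∧ dy + (4*z) dy ∧ dz.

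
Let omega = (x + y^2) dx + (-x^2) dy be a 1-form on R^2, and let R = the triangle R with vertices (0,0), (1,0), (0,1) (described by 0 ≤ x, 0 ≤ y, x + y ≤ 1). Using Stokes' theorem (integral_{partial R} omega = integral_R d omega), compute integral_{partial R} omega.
integral_(partial R) omega = -2/3

Stokes: integral_partial_R omega = integral_R d omega with d omega = (∂Q/∂x - ∂P/∂y) dx ∧ dy.
  ∂Q/∂x = -2*x
  ∂P/∂y = 2*y
  integrand = ∂Q/∂x - ∂P/∂y = -2*x - 2*y.
Integrating over R: integral_0^1 integral_0^{1-x} (-2*x - 2*y) dy dx = -2/3.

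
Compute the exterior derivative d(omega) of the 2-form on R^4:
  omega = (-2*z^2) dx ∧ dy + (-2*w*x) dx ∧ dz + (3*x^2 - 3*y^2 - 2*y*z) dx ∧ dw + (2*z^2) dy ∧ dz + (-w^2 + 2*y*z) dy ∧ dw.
d(omega) = (-4*z) dx ∧ dy ∧ dz + (-2*x + 2*y) dx ∧ dz ∧ dw + (6*y + 2*z) dx ∧ dy ∧ dw + (-2*y) dy ∧ dz ∧ dw

For a 2-form omega = sum_{i<j} g_{ij} dx_i ∧ dx_j, the exterior derivative is
  d(omega) = sum_{i<j} d(g_{ij}) ∧ dx_i ∧ dx_j = sum_{i<j, k} (∂g_{ij}/∂x_k) dx_k ∧ dx_i ∧ dx_j.
Expand each term, using dx_k ∧ dx_i ∧ dx_j = sgn(permutation) dx_{(a)} ∧ dx_{(b)} ∧ dx_{(c)} with (a < b < c) sorted:
  d(-2*z^2) includes (∂/∂z)(-2*z^2) dz = (-4*z) dz, which multiplied by dx ∧ dy gives (-4*z) dx ∧ dy ∧ dz
  d(-2*w*x) includes (∂/∂w)(-2*w*x) dw = (-2*x) dw, which multiplied by dx ∧ dz gives (-2*x) dx ∧ dz ∧ dw
  d(3*x^2 - 3*y^2 - 2*y*z) includes (∂/∂y)(3*x^2 - 3*y^2 - 2*y*z) dy = (-6*y - 2*z) dy, which multiplied by dx ∧ dw gives (6*y + 2*z) dx ∧ dy ∧ dw
  d(3*x^2 - 3*y^2 - 2*y*z) includes (∂/∂z)(3*x^2 - 3*y^2 - 2*y*z) dz = (-2*y) dz, which multiplied by dx ∧ dw gives (2*y) dx ∧ dz ∧ dw
  d(-w^2 + 2*y*z) includes (∂/∂z)(-w^2 + 2*y*z) dz = (2*y) dz, which multiplied by dy ∧ dw gives (-2*y) dy ∧ dz ∧ dw
Collecting like 3-forms: d(omega) = (-4*z) dx ∧ dy ∧ dz + (-2*x + 2*y) dx ∧ dz ∧ dw + (6*y + 2*z) dx ∧ dy ∧ dw + (-2*y) dy ∧ dz ∧ dw.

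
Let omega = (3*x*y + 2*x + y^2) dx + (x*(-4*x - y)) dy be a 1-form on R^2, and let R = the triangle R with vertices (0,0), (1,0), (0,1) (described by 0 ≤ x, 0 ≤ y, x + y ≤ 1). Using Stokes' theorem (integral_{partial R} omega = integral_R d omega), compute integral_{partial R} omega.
integral_(partial R) omega = -7/3

Stokes: integral_partial_R omega = integral_R d omega with d omega = (∂Q/∂x - ∂P/∂y) dx ∧ dy.
  ∂Q/∂x = -8*x - y
  ∂P/∂y = 3*x + 2*y
  integrand = ∂Q/∂x - ∂P/∂y = -11*x - 3*y.
Integrating over R: integral_0^1 integral_0^{1-x} (-11*x - 3*y) dy dx = -7/3.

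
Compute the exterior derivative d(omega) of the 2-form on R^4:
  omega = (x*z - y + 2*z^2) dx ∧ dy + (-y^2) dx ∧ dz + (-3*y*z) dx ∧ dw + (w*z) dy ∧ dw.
d(omega) = (x + 2*y + 4*z) dx ∧ dy ∧ dz + (3*z) dx ∧ dy ∧ dw + (3*y) dx ∧ dz ∧ dw + (-w) dy ∧ dz ∧ dw

For a 2-form omega = sum_{i<j} g_{ij} dx_i ∧ dx_j, the exterior derivative is
  d(omega) = sum_{i<j} d(g_{ij}) ∧ dx_i ∧ dx_j = sum_{i<j, k} (∂g_{ij}/∂x_k) dx_k ∧ dx_i ∧ dx_j.
Expand each term, using dx_k ∧ dx_i ∧ dx_j = sgn(permutation) dx_{(a)} ∧ dx_{(b)} ∧ dx_{(c)} with (a < b < c) sorted:
  d(x*z - y + 2*z^2) includes (∂/∂z)(x*z - y + 2*z^2) dz = (x + 4*z) dz, which multiplied by dx ∧ dy gives (x + 4*z) dx ∧ dy ∧ dz
  d(-y^2) includes (∂/∂y)(-y^2) dy = (-2*y) dy, which multiplied by dx ∧ dz gives (2*y) dx ∧ dy ∧ dz
  d(-3*y*z) includes (∂/∂y)(-3*y*z) dy = (-3*z) dy, which multiplied by dx ∧ dw gives (3*z) dx ∧ dy ∧ dw
  d(-3*y*z) includes (∂/∂z)(-3*y*z) dz = (-3*y) dz, which multiplied by dx ∧ dw gives (3*y) dx ∧ dz ∧ dw
  d(w*z) includes (∂/∂z)(w*z) dz = (w) dz, which multiplied by dy ∧ dw gives (-w) dy ∧ dz ∧ dw
Collecting like 3-forms: d(omega) = (x + 2*y + 4*z) dx ∧ dy ∧ dz + (3*z) dx ∧ dy ∧ dw + (3*y) dx ∧ dz ∧ dw + (-w) dy ∧ dz ∧ dw.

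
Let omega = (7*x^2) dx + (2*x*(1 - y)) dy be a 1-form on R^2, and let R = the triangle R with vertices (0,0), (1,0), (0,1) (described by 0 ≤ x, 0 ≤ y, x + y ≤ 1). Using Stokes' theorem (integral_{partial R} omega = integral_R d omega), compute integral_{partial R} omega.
integral_(partial R) omega = 2/3

Stokes: integral_partial_R omega = integral_R d omega with d omega = (∂Q/∂x - ∂P/∂y) dx ∧ dy.
  ∂Q/∂x = 2 - 2*y
  ∂P/∂y = 0
  integrand = ∂Q/∂x - ∂P/∂y = 2 - 2*y.
Integrating over R: integral_0^1 integral_0^{1-x} (2 - 2*y) dy dx = 2/3.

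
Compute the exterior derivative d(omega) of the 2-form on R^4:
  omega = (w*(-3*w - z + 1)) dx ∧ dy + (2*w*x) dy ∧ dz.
d(omega) = (w) dx ∧ dy ∧ dz + (-6*w - z + 1) dx ∧ dy ∧ dw + (2*x) dy ∧ dz ∧ dw

For a 2-form omega = sum_{i<j} g_{ij} dx_i ∧ dx_j, the exterior derivative is
  d(omega) = sum_{i<j} d(g_{ij}) ∧ dx_i ∧ dx_j = sum_{i<j, k} (∂g_{ij}/∂x_k) dx_k ∧ dx_i ∧ dx_j.
Expand each term, using dx_k ∧ dx_i ∧ dx_j = sgn(permutation) dx_{(a)} ∧ dx_{(b)} ∧ dx_{(c)} with (a < b < c) sorted:
  d(w*(-3*w - z + 1)) includes (∂/∂z)(w*(-3*w - z + 1)) dz = (-w) dz, which multiplied by dx ∧ dy gives (-w) dx ∧ dy ∧ dz
  d(w*(-3*w - z + 1)) includes (∂/∂w)(w*(-3*w - z + 1)) dw = (-6*w - z + 1) dw, which multiplied by dx ∧ dy gives (-6*w - z + 1) dx ∧ dy ∧ dw
  d(2*w*x) includes (∂/∂x)(2*w*x) dx = (2*w) dx, which multiplied by dy ∧ dz gives (2*w) dx ∧ dy ∧ dz
  d(2*w*x) includes (∂/∂w)(2*w*x) dw = (2*x) dw, which multiplied by dy ∧ dz gives (2*x) dy ∧ dz ∧ dw
Collecting like 3-forms: d(omega) = (w) dx ∧ dy ∧ dz + (-6*w - z + 1) dx ∧ dy ∧ dw + (2*x) dy ∧ dz ∧ dw.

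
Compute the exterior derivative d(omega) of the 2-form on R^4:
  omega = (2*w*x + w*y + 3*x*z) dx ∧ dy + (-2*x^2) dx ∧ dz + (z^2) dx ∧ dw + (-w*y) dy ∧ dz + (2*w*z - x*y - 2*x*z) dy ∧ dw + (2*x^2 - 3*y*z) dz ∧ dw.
d(omega) = (3*x) dx ∧ dy ∧ dz + (2*x - 2*z) dx ∧ dy ∧ dw + (4*x - 2*z) dx ∧ dz ∧ dw + (-2*w + 2*x - y - 3*z) dy ∧ dz ∧ dw

For a 2-form omega = sum_{i<j} g_{ij} dx_i ∧ dx_j, the exterior derivative is
  d(omega) = sum_{i<j} d(g_{ij}) ∧ dx_i ∧ dx_j = sum_{i<j, k} (∂g_{ij}/∂x_k) dx_k ∧ dx_i ∧ dx_j.
Expand each term, using dx_k ∧ dx_i ∧ dx_j = sgn(permutation) dx_{(a)} ∧ dx_{(b)} ∧ dx_{(c)} with (a < b < c) sorted:
  d(2*w*x + w*y + 3*x*z) includes (∂/∂z)(2*w*x + w*y + 3*x*z) dz = (3*x) dz, which multiplied by dx ∧ dy gives (3*x) dx ∧ dy ∧ dz
  d(2*w*x + w*y + 3*x*z) includes (∂/∂w)(2*w*x + w*y + 3*x*z) dw = (2*x + y) dw, which multiplied by dx ∧ dy gives (2*x + y) dx ∧ dy ∧ dw
  d(z^2) includes (∂/∂z)(z^2) dz = (2*z) dz, which multiplied by dx ∧ dw gives (-2*z) dx ∧ dz ∧ dw
  d(-w*y) includes (∂/∂w)(-w*y) dw = (-y) dw, which multiplied by dy ∧ dz gives (-y) dy ∧ dz ∧ dw
  d(2*w*z - x*y - 2*x*z) includes (∂/∂x)(2*w*z - x*y - 2*x*z) dx = (-y - 2*z) dx, which multiplied by dy ∧ dw gives (-y - 2*z) dx ∧ dy ∧ dw
  d(2*w*z - x*y - 2*x*z) includes (∂/∂z)(2*w*z - x*y - 2*x*z) dz = (2*w - 2*x) dz, which multiplied by dy ∧ dw gives (-2*w + 2*x) dy ∧ dz ∧ dw
  d(2*x^2 - 3*y*z) includes (∂/∂x)(2*x^2 - 3*y*z) dx = (4*x) dx, which multiplied by dz ∧ dw gives (4*x) dx ∧ dz ∧ dw
  d(2*x^2 - 3*y*z) includes (∂/∂y)(2*x^2 - 3*y*z) dy = (-3*z) dy, which multiplied by dz ∧ dw gives (-3*z) dy ∧ dz ∧ dw
Collecting like 3-forms: d(omega) = (3*x) dx ∧ dy ∧ dz + (2*x - 2*z) dx ∧ dy ∧ dw + (4*x - 2*z) dx ∧ dz ∧ dw + (-2*w + 2*x - y - 3*z) dy ∧ dz ∧ dw.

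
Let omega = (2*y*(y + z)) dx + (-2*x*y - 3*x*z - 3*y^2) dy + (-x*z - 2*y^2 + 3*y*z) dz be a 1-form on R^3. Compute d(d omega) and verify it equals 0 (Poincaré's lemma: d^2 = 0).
d(d omega) = 0

Step 1: d omega = sum_{i<j} (∂f_j/∂x_i - ∂f_i/∂x_j) dx_i ∧ dx_j:
  coeff of dx ∧ dy: -6*y - 5*z
  coeff of dx ∧ dz: -2*y - z
  coeff of dy ∧ dz: 3*x - 4*y + 3*z
Step 2: Apply d again to each 2-form coefficient. The only possible 3-form in R^3 is dx ∧ dy ∧ dz, with coefficient
  ∂(coeff of dy∧dz)/∂x - ∂(coeff of dx∧dz)/∂y + ∂(coeff of dx∧dy)/∂z
  = ∂/∂x (3*x - 4*y + 3*z) - ∂/∂y (-2*y - z) + ∂/∂z (-6*y - 5*z).
Each of these terms simplifies to sums of mixed partials that cancel in pairs. The result is 0 (by equality of mixed partials for smooth functions — Schwarz / Clairaut).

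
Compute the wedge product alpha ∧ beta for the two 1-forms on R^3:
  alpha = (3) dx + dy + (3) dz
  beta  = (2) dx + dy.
alpha ∧ beta = (1) dx ∧ dy + (-6) dx ∧ dz + (-3) dy ∧ dz

Distribute the wedge, using dx_i ∧ dx_j = -dx_j ∧ dx_i and dx_i ∧ dx_i = 0. For each pair (i, j) with i < j, the coefficient of dx_i ∧ dx_j in alpha ∧ beta is (alpha_i * beta_j - alpha_j * beta_i). Collecting: alpha ∧ beta = (1) dx ∧ dy + (-6) dx ∧ dz + (-3) dy ∧ dz.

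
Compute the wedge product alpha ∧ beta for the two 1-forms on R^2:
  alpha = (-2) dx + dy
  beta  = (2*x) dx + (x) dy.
alpha ∧ beta = (-4*x) dx ∧ dy

Distribute the wedge, using dx_i ∧ dx_j = -dx_j ∧ dx_i and dx_i ∧ dx_i = 0. For each pair (i, j) with i < j, the coefficient of dx_i ∧ dx_j in alpha ∧ beta is (alpha_i * beta_j - alpha_j * beta_i). Collecting: alpha ∧ beta = (-4*x) dx ∧ dy.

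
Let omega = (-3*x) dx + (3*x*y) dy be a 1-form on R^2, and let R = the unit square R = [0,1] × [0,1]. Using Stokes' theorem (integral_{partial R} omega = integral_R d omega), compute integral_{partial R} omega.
integral_(partial R) omega = 3/2

Stokes: integral_partial_R omega = integral_R d omega with d omega = (∂Q/∂x - ∂P/∂y) dx ∧ dy.
  ∂Q/∂x = 3*y
  ∂P/∂y = 0
  integrand = ∂Q/∂x - ∂P/∂y = 3*y.
Integrating over R: integral_0^1 integral_0^1 (3*y) dx dy = 3/2.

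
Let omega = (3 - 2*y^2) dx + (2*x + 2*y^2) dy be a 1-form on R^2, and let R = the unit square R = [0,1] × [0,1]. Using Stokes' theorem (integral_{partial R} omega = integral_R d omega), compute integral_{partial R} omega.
integral_(partial R) omega = 4

Stokes: integral_partial_R omega = integral_R d omega with d omega = (∂Q/∂x - ∂P/∂y) dx ∧ dy.
  ∂Q/∂x = 2
  ∂P/∂y = -4*y
  integrand = ∂Q/∂x - ∂P/∂y = 4*y + 2.
Integrating over R: integral_0^1 integral_0^1 (4*y + 2) dx dy = 4.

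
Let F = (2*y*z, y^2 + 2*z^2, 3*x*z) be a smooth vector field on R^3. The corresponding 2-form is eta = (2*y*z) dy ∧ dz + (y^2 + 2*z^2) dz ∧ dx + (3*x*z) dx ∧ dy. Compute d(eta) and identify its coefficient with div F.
d(eta) = (3*x + 2*y) dx ∧ dy ∧ dz; div F = 3*x + 2*y

For a 2-form in R^3 of the form above, applying d gives a 3-form with coefficient ∂P/∂x + ∂Q/∂y + ∂R/∂z:
  ∂P/∂x = 0
  ∂Q/∂y = 2*y
  ∂R/∂z = 3*x
Sum = 3*x + 2*y, which is exactly div F.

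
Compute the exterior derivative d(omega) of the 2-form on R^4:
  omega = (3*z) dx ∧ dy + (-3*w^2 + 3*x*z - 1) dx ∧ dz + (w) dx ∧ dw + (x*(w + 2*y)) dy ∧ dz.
d(omega) = (w + 2*y + 3) dx ∧ dy ∧ dz + (-6*w) dx ∧ dz ∧ dw + (x) dy ∧ dz ∧ dw

For a 2-form omega = sum_{i<j} g_{ij} dx_i ∧ dx_j, the exterior derivative is
  d(omega) = sum_{i<j} d(g_{ij}) ∧ dx_i ∧ dx_j = sum_{i<j, k} (∂g_{ij}/∂x_k) dx_k ∧ dx_i ∧ dx_j.
Expand each term, using dx_k ∧ dx_i ∧ dx_j = sgn(permutation) dx_{(a)} ∧ dx_{(b)} ∧ dx_{(c)} with (a < b < c) sorted:
  d(3*z) includes (∂/∂z)(3*z) dz = (3) dz, which multiplied by dx ∧ dy gives (3) dx ∧ dy ∧ dz
  d(-3*w^2 + 3*x*z - 1) includes (∂/∂w)(-3*w^2 + 3*x*z - 1) dw = (-6*w) dw, which multiplied by dx ∧ dz gives (-6*w) dx ∧ dz ∧ dw
  d(x*(w + 2*y)) includes (∂/∂x)(x*(w + 2*y)) dx = (w + 2*y) dx, which multiplied by dy ∧ dz gives (w + 2*y) dx ∧ dy ∧ dz
  d(x*(w + 2*y)) includes (∂/∂w)(x*(w + 2*y)) dw = (x) dw, which multiplied by dy ∧ dz gives (x) dy ∧ dz ∧ dw
Collecting like 3-forms: d(omega) = (w + 2*y + 3) dx ∧ dy ∧ dz + (-6*w) dx ∧ dz ∧ dw + (x) dy ∧ dz ∧ dw.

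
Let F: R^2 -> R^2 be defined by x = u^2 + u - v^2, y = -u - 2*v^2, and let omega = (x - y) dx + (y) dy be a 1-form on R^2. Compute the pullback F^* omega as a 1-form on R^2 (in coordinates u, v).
F^* omega = (2*u^3 + 5*u^2 + 2*u*v^2 + 3*u + 3*v^2) du + (2*v*(-u^2 + 3*v^2)) dv

Using F^*(f dg) = (f ∘ F) d(g ∘ F), substitute each coordinate x_i by F_i(u, v) in f_i, and replace dx_i by d F_i = (∂F_i/∂u) du + (∂F_i/∂v) dv.
  For the x component: f_1(F) = u^2 + 2*u + v^2; d F_1 = (2*u + 1) du + (-2*v) dv
  For the y component: f_2(F) = -u - 2*v^2; d F_2 = (-1) du + (-4*v) dv
Combining and collecting du, dv coefficients:
  coeff of du: 2*u^3 + 5*u^2 + 2*u*v^2 + 3*u + 3*v^2
  coeff of dv: 2*v*(-u^2 + 3*v^2)
F^* omega = (2*u^3 + 5*u^2 + 2*u*v^2 + 3*u + 3*v^2) du + (2*v*(-u^2 + 3*v^2)) dv.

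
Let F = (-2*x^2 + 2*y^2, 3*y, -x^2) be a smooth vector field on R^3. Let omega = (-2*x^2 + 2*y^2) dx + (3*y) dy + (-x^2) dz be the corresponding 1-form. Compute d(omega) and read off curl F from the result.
d(omega) = (0) dy ∧ dz + (2*x) dz ∧ dx + (-4*y) dx ∧ dy; curl F = (0, 2*x, -4*y)

d omega = sum_{i<j} (∂f_j/∂x_i - ∂f_i/∂x_j) dx_i ∧ dx_j. Under the identification (dy ∧ dz, dz ∧ dx, dx ∧ dy) ↔ (e_x, e_y, e_z), the coefficients are exactly the components of curl F. Compute:
  ∂R/∂y - ∂Q/∂z = (0) - (0) = 0
  ∂P/∂z - ∂R/∂x = (0) - (-2*x) = 2*x
  ∂Q/∂x - ∂P/∂y = (0) - (4*y) = -4*y.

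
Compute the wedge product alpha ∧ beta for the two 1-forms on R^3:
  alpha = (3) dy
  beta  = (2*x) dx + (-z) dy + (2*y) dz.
alpha ∧ beta = (-6*x) dx ∧ dy + (6*y) dy ∧ dz

Distribute the wedge, using dx_i ∧ dx_j = -dx_j ∧ dx_i and dx_i ∧ dx_i = 0. For each pair (i, j) with i < j, the coefficient of dx_i ∧ dx_j in alpha ∧ beta is (alpha_i * beta_j - alpha_j * beta_i). Collecting: alpha ∧ beta = (-6*x) dx ∧ dy + (6*y) dy ∧ dz.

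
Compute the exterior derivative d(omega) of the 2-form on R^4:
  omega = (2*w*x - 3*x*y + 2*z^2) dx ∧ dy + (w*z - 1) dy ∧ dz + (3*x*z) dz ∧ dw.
d(omega) = (4*z) dx ∧ dy ∧ dz + (2*x) dx ∧ dy ∧ dw + (z) dy ∧ dz ∧ dw + (3*z) dx ∧ dz ∧ dw

For a 2-form omega = sum_{i<j} g_{ij} dx_i ∧ dx_j, the exterior derivative is
  d(omega) = sum_{i<j} d(g_{ij}) ∧ dx_i ∧ dx_j = sum_{i<j, k} (∂g_{ij}/∂x_k) dx_k ∧ dx_i ∧ dx_j.
Expand each term, using dx_k ∧ dx_i ∧ dx_j = sgn(permutation) dx_{(a)} ∧ dx_{(b)} ∧ dx_{(c)} with (a < b < c) sorted:
  d(2*w*x - 3*x*y + 2*z^2) includes (∂/∂z)(2*w*x - 3*x*y + 2*z^2) dz = (4*z) dz, which multiplied by dx ∧ dy gives (4*z) dx ∧ dy ∧ dz
  d(2*w*x - 3*x*y + 2*z^2) includes (∂/∂w)(2*w*x - 3*x*y + 2*z^2) dw = (2*x) dw, which multiplied by dx ∧ dy gives (2*x) dx ∧ dy ∧ dw
  d(w*z - 1) includes (∂/∂w)(w*z - 1) dw = (z) dw, which multiplied by dy ∧ dz gives (z) dy ∧ dz ∧ dw
  d(3*x*z) includes (∂/∂x)(3*x*z) dx = (3*z) dx, which multiplied by dz ∧ dw gives (3*z) dx ∧ dz ∧ dw
Collecting like 3-forms: d(omega) = (4*z) dx ∧ dy ∧ dz + (2*x) dx ∧ dy ∧ dw + (z) dy ∧ dz ∧ dw + (3*z) dx ∧ dz ∧ dw.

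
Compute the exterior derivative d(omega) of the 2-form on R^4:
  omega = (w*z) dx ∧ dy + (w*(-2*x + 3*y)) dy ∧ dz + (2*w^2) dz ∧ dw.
d(omega) = (-w) dx ∧ dy ∧ dz + (z) dx ∧ dy ∧ dw + (-2*x + 3*y) dy ∧ dz ∧ dw

For a 2-form omega = sum_{i<j} g_{ij} dx_i ∧ dx_j, the exterior derivative is
  d(omega) = sum_{i<j} d(g_{ij}) ∧ dx_i ∧ dx_j = sum_{i<j, k} (∂g_{ij}/∂x_k) dx_k ∧ dx_i ∧ dx_j.
Expand each term, using dx_k ∧ dx_i ∧ dx_j = sgn(permutation) dx_{(a)} ∧ dx_{(b)} ∧ dx_{(c)} with (a < b < c) sorted:
  d(w*z) includes (∂/∂z)(w*z) dz = (w) dz, which multiplied by dx ∧ dy gives (w) dx ∧ dy ∧ dz
  d(w*z) includes (∂/∂w)(w*z) dw = (z) dw, which multiplied by dx ∧ dy gives (z) dx ∧ dy ∧ dw
  d(w*(-2*x + 3*y)) includes (∂/∂x)(w*(-2*x + 3*y)) dx = (-2*w) dx, which multiplied by dy ∧ dz gives (-2*w) dx ∧ dy ∧ dz
  d(w*(-2*x + 3*y)) includes (∂/∂w)(w*(-2*x + 3*y)) dw = (-2*x + 3*y) dw, which multiplied by dy ∧ dz gives (-2*x + 3*y) dy ∧ dz ∧ dw
Collecting like 3-forms: d(omega) = (-w) dx ∧ dy ∧ dz + (z) dx ∧ dy ∧ dw + (-2*x + 3*y) dy ∧ dz ∧ dw.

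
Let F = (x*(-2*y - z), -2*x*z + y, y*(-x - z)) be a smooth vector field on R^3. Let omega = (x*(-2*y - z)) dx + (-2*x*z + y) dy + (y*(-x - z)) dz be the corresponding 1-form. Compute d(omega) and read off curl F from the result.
d(omega) = (x - z) dy ∧ dz + (-x + y) dz ∧ dx + (2*x - 2*z) dx ∧ dy; curl F = (x - z, -x + y, 2*x - 2*z)

d omega = sum_{i<j} (∂f_j/∂x_i - ∂f_i/∂x_j) dx_i ∧ dx_j. Under the identification (dy ∧ dz, dz ∧ dx, dx ∧ dy) ↔ (e_x, e_y, e_z), the coefficients are exactly the components of curl F. Compute:
  ∂R/∂y - ∂Q/∂z = (-x - z) - (-2*x) = x - z
  ∂P/∂z - ∂R/∂x = (-x) - (-y) = -x + y
  ∂Q/∂x - ∂P/∂y = (-2*z) - (-2*x) = 2*x - 2*z.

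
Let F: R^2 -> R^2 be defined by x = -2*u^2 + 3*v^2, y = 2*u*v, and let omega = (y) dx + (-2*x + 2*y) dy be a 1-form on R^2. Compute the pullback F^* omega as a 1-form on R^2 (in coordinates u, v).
F^* omega = (v^2*(8*u - 12*v)) du + (8*u^2*(u + v)) dv

Using F^*(f dg) = (f ∘ F) d(g ∘ F), substitute each coordinate x_i by F_i(u, v) in f_i, and replace dx_i by d F_i = (∂F_i/∂u) du + (∂F_i/∂v) dv.
  For the x component: f_1(F) = 2*u*v; d F_1 = (-4*u) du + (6*v) dv
  For the y component: f_2(F) = 4*u^2 + 4*u*v - 6*v^2; d F_2 = (2*v) du + (2*u) dv
Combining and collecting du, dv coefficients:
  coeff of du: v^2*(8*u - 12*v)
  coeff of dv: 8*u^2*(u + v)
F^* omega = (v^2*(8*u - 12*v)) du + (8*u^2*(u + v)) dv.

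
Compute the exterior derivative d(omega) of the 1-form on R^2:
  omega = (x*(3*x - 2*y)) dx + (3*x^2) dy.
d(omega) = (8*x) dx ∧ dy

For a 1-form omega = sum_i f_i dx_i, the exterior derivative is
  d(omega) = sum_{i < j} (∂f_j/∂x_i - ∂f_i/∂x_j) dx_i ∧ dx_j.
  coefficient of dx ∧ dy: ∂f_2/∂x - ∂f_1/∂y = ∂(3*x^2)/∂x - ∂(x*(3*x - 2*y))/∂y = 8*x
Assembling: d(omega) = (8*x) dx ∧ dy.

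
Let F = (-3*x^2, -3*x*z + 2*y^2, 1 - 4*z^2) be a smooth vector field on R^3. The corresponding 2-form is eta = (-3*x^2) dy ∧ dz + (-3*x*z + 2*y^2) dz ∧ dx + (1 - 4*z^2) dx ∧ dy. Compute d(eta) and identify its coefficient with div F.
d(eta) = (-6*x + 4*y - 8*z) dx ∧ dy ∧ dz; div F = -6*x + 4*y - 8*z

For a 2-form in R^3 of the form above, applying d gives a 3-form with coefficient ∂P/∂x + ∂Q/∂y + ∂R/∂z:
  ∂P/∂x = -6*x
  ∂Q/∂y = 4*y
  ∂R/∂z = -8*z
Sum = -6*x + 4*y - 8*z, which is exactly div F.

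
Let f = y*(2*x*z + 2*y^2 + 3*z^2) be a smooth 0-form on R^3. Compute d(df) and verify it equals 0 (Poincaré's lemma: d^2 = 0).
d(df) = 0

Step 1: df = sum_i (∂f/∂x_i) dx_i = (2*y*z) dx + (2*x*z + 6*y^2 + 3*z^2) dy + (2*y*(x + 3*z)) dz.
Step 2: Apply d again. Using the 1-form formula, the coefficient of dx ∧ dy in d(df) is ∂^2 f/∂x ∂y - ∂^2 f/∂y ∂x = (2*z) - (2*z) = 0 (equality of mixed partials for smooth f).
Similarly for dx ∧ dz and dy ∧ dz — all coefficients vanish. So d(df) = 0.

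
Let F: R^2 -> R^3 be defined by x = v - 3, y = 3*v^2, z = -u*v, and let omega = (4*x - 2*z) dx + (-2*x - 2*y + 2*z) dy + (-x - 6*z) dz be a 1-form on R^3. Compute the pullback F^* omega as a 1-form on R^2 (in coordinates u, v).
F^* omega = (v*(-6*u*v + v - 3)) du + (-6*u^2*v - 12*u*v^2 + 3*u*v - 3*u - 36*v^3 - 12*v^2 + 40*v - 12) dv

Using F^*(f dg) = (f ∘ F) d(g ∘ F), substitute each coordinate x_i by F_i(u, v) in f_i, and replace dx_i by d F_i = (∂F_i/∂u) du + (∂F_i/∂v) dv.
  For the x component: f_1(F) = 2*u*v + 4*v - 12; d F_1 = (0) du + (1) dv
  For the y component: f_2(F) = -2*u*v - 6*v^2 - 2*v + 6; d F_2 = (0) du + (6*v) dv
  For the z component: f_3(F) = 6*u*v - v + 3; d F_3 = (-v) du + (-u) dv
Combining and collecting du, dv coefficients:
  coeff of du: v*(-6*u*v + v - 3)
  coeff of dv: -6*u^2*v - 12*u*v^2 + 3*u*v - 3*u - 36*v^3 - 12*v^2 + 40*v - 12
F^* omega = (v*(-6*u*v + v - 3)) du + (-6*u^2*v - 12*u*v^2 + 3*u*v - 3*u - 36*v^3 - 12*v^2 + 40*v - 12) dv.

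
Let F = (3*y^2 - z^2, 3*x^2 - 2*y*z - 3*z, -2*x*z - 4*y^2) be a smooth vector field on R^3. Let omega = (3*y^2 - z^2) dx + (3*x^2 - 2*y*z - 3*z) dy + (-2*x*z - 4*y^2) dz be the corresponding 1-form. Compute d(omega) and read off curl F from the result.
d(omega) = (3 - 6*y) dy ∧ dz + (0) dz ∧ dx + (6*x - 6*y) dx ∧ dy; curl F = (3 - 6*y, 0, 6*x - 6*y)

d omega = sum_{i<j} (∂f_j/∂x_i - ∂f_i/∂x_j) dx_i ∧ dx_j. Under the identification (dy ∧ dz, dz ∧ dx, dx ∧ dy) ↔ (e_x, e_y, e_z), the coefficients are exactly the components of curl F. Compute:
  ∂R/∂y - ∂Q/∂z = (-8*y) - (-2*y - 3) = 3 - 6*y
  ∂P/∂z - ∂R/∂x = (-2*z) - (-2*z) = 0
  ∂Q/∂x - ∂P/∂y = (6*x) - (6*y) = 6*x - 6*y.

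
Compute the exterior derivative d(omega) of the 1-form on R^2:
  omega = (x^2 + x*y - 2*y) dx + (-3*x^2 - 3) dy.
d(omega) = (2 - 7*x) dx ∧ dy

For a 1-form omega = sum_i f_i dx_i, the exterior derivative is
  d(omega) = sum_{i < j} (∂f_j/∂x_i - ∂f_i/∂x_j) dx_i ∧ dx_j.
  coefficient of dx ∧ dy: ∂f_2/∂x - ∂f_1/∂y = ∂(-3*x^2 - 3)/∂x - ∂(x^2 + x*y - 2*y)/∂y = 2 - 7*x
Assembling: d(omega) = (2 - 7*x) dx ∧ dy.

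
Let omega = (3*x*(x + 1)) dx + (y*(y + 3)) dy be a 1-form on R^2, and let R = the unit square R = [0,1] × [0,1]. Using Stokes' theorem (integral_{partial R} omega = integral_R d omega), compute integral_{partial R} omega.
integral_(partial R) omega = 0

Stokes: integral_partial_R omega = integral_R d omega with d omega = (∂Q/∂x - ∂P/∂y) dx ∧ dy.
  ∂Q/∂x = 0
  ∂P/∂y = 0
  integrand = ∂Q/∂x - ∂P/∂y = 0.
Integrating over R: integral_0^1 integral_0^1 (0) dx dy = 0.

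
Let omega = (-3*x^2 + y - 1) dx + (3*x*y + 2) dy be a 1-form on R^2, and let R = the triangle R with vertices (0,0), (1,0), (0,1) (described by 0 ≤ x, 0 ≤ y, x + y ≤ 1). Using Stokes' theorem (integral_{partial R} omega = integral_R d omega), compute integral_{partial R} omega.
integral_(partial R) omega = 0

Stokes: integral_partial_R omega = integral_R d omega with d omega = (∂Q/∂x - ∂P/∂y) dx ∧ dy.
  ∂Q/∂x = 3*y
  ∂P/∂y = 1
  integrand = ∂Q/∂x - ∂P/∂y = 3*y - 1.
Integrating over R: integral_0^1 integral_0^{1-x} (3*y - 1) dy dx = 0.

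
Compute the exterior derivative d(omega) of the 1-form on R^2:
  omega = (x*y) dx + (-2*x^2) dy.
d(omega) = (-5*x) dx ∧ dy

For a 1-form omega = sum_i f_i dx_i, the exterior derivative is
  d(omega) = sum_{i < j} (∂f_j/∂x_i - ∂f_i/∂x_j) dx_i ∧ dx_j.
  coefficient of dx ∧ dy: ∂f_2/∂x - ∂f_1/∂y = ∂(-2*x^2)/∂x - ∂(x*y)/∂y = -5*x
Assembling: d(omega) = (-5*x) dx ∧ dy.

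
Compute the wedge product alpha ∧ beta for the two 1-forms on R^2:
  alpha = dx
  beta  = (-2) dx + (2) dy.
alpha ∧ beta = (2) dx ∧ dy

Distribute the wedge, using dx_i ∧ dx_j = -dx_j ∧ dx_i and dx_i ∧ dx_i = 0. For each pair (i, j) with i < j, the coefficient of dx_i ∧ dx_j in alpha ∧ beta is (alpha_i * beta_j - alpha_j * beta_i). Collecting: alpha ∧ beta = (2) dx ∧ dy.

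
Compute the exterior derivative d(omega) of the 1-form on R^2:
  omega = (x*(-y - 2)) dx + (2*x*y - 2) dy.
d(omega) = (x + 2*y) dx ∧ dy

For a 1-form omega = sum_i f_i dx_i, the exterior derivative is
  d(omega) = sum_{i < j} (∂f_j/∂x_i - ∂f_i/∂x_j) dx_i ∧ dx_j.
  coefficient of dx ∧ dy: ∂f_2/∂x - ∂f_1/∂y = ∂(2*x*y - 2)/∂x - ∂(x*(-y - 2))/∂y = x + 2*y
Assembling: d(omega) = (x + 2*y) dx ∧ dy.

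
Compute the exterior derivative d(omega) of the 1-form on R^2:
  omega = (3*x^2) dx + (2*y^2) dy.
d(omega) = 0

For a 1-form omega = sum_i f_i dx_i, the exterior derivative is
  d(omega) = sum_{i < j} (∂f_j/∂x_i - ∂f_i/∂x_j) dx_i ∧ dx_j.

Assembling: d(omega) = 0.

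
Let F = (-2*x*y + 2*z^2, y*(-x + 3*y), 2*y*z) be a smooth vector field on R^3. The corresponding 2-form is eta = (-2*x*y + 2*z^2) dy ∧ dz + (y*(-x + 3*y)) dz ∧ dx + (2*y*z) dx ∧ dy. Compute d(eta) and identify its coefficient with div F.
d(eta) = (-x + 6*y) dx ∧ dy ∧ dz; div F = -x + 6*y

For a 2-form in R^3 of the form above, applying d gives a 3-form with coefficient ∂P/∂x + ∂Q/∂y + ∂R/∂z:
  ∂P/∂x = -2*y
  ∂Q/∂y = -x + 6*y
  ∂R/∂z = 2*y
Sum = -x + 6*y, which is exactly div F.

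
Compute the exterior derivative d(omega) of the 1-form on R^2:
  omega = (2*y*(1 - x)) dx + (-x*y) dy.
d(omega) = (2*x - y - 2) dx ∧ dy

For a 1-form omega = sum_i f_i dx_i, the exterior derivative is
  d(omega) = sum_{i < j} (∂f_j/∂x_i - ∂f_i/∂x_j) dx_i ∧ dx_j.
  coefficient of dx ∧ dy: ∂f_2/∂x - ∂f_1/∂y = ∂(-x*y)/∂x - ∂(2*y*(1 - x))/∂y = 2*x - y - 2
Assembling: d(omega) = (2*x - y - 2) dx ∧ dy.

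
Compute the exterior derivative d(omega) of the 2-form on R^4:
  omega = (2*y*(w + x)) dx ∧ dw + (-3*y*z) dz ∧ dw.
d(omega) = (-2*w - 2*x) dx ∧ dy ∧ dw + (-3*z) dy ∧ dz ∧ dw

For a 2-form omega = sum_{i<j} g_{ij} dx_i ∧ dx_j, the exterior derivative is
  d(omega) = sum_{i<j} d(g_{ij}) ∧ dx_i ∧ dx_j = sum_{i<j, k} (∂g_{ij}/∂x_k) dx_k ∧ dx_i ∧ dx_j.
Expand each term, using dx_k ∧ dx_i ∧ dx_j = sgn(permutation) dx_{(a)} ∧ dx_{(b)} ∧ dx_{(c)} with (a < b < c) sorted:
  d(2*y*(w + x)) includes (∂/∂y)(2*y*(w + x)) dy = (2*w + 2*x) dy, which multiplied by dx ∧ dw gives (-2*w - 2*x) dx ∧ dy ∧ dw
  d(-3*y*z) includes (∂/∂y)(-3*y*z) dy = (-3*z) dy, which multiplied by dz ∧ dw gives (-3*z) dy ∧ dz ∧ dw
Collecting like 3-forms: d(omega) = (-2*w - 2*x) dx ∧ dy ∧ dw + (-3*z) dy ∧ dz ∧ dw.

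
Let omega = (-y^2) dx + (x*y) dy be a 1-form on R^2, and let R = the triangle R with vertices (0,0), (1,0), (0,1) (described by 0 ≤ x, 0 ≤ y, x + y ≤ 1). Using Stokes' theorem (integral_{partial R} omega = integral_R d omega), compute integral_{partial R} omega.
integral_(partial R) omega = 1/2

Stokes: integral_partial_R omega = integral_R d omega with d omega = (∂Q/∂x - ∂P/∂y) dx ∧ dy.
  ∂Q/∂x = y
  ∂P/∂y = -2*y
  integrand = ∂Q/∂x - ∂P/∂y = 3*y.
Integrating over R: integral_0^1 integral_0^{1-x} (3*y) dy dx = 1/2.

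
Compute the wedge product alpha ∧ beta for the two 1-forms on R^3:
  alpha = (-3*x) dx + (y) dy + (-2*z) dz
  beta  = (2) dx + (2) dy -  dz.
alpha ∧ beta = (-6*x - 2*y) dx ∧ dy + (3*x + 4*z) dx ∧ dz + (-y + 4*z) dy ∧ dz

Distribute the wedge, using dx_i ∧ dx_j = -dx_j ∧ dx_i and dx_i ∧ dx_i = 0. For each pair (i, j) with i < j, the coefficient of dx_i ∧ dx_j in alpha ∧ beta is (alpha_i * beta_j - alpha_j * beta_i). Collecting: alpha ∧ beta = (-6*x - 2*y) dx ∧ dy + (3*x + 4*z) dx ∧ dz + (-y + 4*z) dy ∧ dz.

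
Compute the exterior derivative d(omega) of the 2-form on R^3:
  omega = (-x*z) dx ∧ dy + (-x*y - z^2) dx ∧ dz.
d(omega) = 0

For a 2-form omega = sum_{i<j} g_{ij} dx_i ∧ dx_j, the exterior derivative is
  d(omega) = sum_{i<j} d(g_{ij}) ∧ dx_i ∧ dx_j = sum_{i<j, k} (∂g_{ij}/∂x_k) dx_k ∧ dx_i ∧ dx_j.
Expand each term, using dx_k ∧ dx_i ∧ dx_j = sgn(permutation) dx_{(a)} ∧ dx_{(b)} ∧ dx_{(c)} with (a < b < c) sorted:
  d(-x*z) includes (∂/∂z)(-x*z) dz = (-x) dz, which multiplied by dx ∧ dy gives (-x) dx ∧ dy ∧ dz
  d(-x*y - z^2) includes (∂/∂y)(-x*y - z^2) dy = (-x) dy, which multiplied by dx ∧ dz gives (x) dx ∧ dy ∧ dz
Collecting like 3-forms: d(omega) = 0.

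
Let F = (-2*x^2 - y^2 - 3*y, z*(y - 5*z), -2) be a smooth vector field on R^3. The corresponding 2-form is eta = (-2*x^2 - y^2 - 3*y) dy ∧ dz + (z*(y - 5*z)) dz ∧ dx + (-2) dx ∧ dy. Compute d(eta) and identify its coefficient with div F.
d(eta) = (-4*x + z) dx ∧ dy ∧ dz; div F = -4*x + z

For a 2-form in R^3 of the form above, applying d gives a 3-form with coefficient ∂P/∂x + ∂Q/∂y + ∂R/∂z:
  ∂P/∂x = -4*x
  ∂Q/∂y = z
  ∂R/∂z = 0
Sum = -4*x + z, which is exactly div F.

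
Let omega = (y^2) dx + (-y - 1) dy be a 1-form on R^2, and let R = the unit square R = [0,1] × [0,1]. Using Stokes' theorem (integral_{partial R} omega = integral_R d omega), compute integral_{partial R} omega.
integral_(partial R) omega = -1

Stokes: integral_partial_R omega = integral_R d omega with d omega = (∂Q/∂x - ∂P/∂y) dx ∧ dy.
  ∂Q/∂x = 0
  ∂P/∂y = 2*y
  integrand = ∂Q/∂x - ∂P/∂y = -2*y.
Integrating over R: integral_0^1 integral_0^1 (-2*y) dx dy = -1.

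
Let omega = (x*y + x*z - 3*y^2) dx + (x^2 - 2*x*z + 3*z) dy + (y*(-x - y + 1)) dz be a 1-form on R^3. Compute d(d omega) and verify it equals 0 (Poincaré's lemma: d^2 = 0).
d(d omega) = 0

Step 1: d omega = sum_{i<j} (∂f_j/∂x_i - ∂f_i/∂x_j) dx_i ∧ dx_j:
  coeff of dx ∧ dy: x + 6*y - 2*z
  coeff of dx ∧ dz: -x - y
  coeff of dy ∧ dz: x - 2*y - 2
Step 2: Apply d again to each 2-form coefficient. The only possible 3-form in R^3 is dx ∧ dy ∧ dz, with coefficient
  ∂(coeff of dy∧dz)/∂x - ∂(coeff of dx∧dz)/∂y + ∂(coeff of dx∧dy)/∂z
  = ∂/∂x (x - 2*y - 2) - ∂/∂y (-x - y) + ∂/∂z (x + 6*y - 2*z).
Each of these terms simplifies to sums of mixed partials that cancel in pairs. The result is 0 (by equality of mixed partials for smooth functions — Schwarz / Clairaut).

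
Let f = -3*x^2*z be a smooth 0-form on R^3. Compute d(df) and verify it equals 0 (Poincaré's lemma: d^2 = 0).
d(df) = 0

Step 1: df = sum_i (∂f/∂x_i) dx_i = (-6*x*z) dx + (0) dy + (-3*x^2) dz.
Step 2: Apply d again. Using the 1-form formula, the coefficient of dx ∧ dy in d(df) is ∂^2 f/∂x ∂y - ∂^2 f/∂y ∂x = (0) - (0) = 0 (equality of mixed partials for smooth f).
Similarly for dx ∧ dz and dy ∧ dz — all coefficients vanish. So d(df) = 0.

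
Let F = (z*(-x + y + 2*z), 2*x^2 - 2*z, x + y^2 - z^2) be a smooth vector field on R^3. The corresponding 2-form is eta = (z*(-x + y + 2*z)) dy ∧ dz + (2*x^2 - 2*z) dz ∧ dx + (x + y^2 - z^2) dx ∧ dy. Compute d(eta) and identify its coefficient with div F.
d(eta) = (-3*z) dx ∧ dy ∧ dz; div F = -3*z

For a 2-form in R^3 of the form above, applying d gives a 3-form with coefficient ∂P/∂x + ∂Q/∂y + ∂R/∂z:
  ∂P/∂x = -z
  ∂Q/∂y = 0
  ∂R/∂z = -2*z
Sum = -3*z, which is exactly div F.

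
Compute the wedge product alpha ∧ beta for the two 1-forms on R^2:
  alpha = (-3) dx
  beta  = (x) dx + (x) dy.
alpha ∧ beta = (-3*x) dx ∧ dy

Distribute the wedge, using dx_i ∧ dx_j = -dx_j ∧ dx_i and dx_i ∧ dx_i = 0. For each pair (i, j) with i < j, the coefficient of dx_i ∧ dx_j in alpha ∧ beta is (alpha_i * beta_j - alpha_j * beta_i). Collecting: alpha ∧ beta = (-3*x) dx ∧ dy.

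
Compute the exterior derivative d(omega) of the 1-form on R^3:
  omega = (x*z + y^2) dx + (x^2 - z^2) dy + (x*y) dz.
d(omega) = (2*x - 2*y) dx ∧ dy + (-x + y) dx ∧ dz + (x + 2*z) dy ∧ dz

For a 1-form omega = sum_i f_i dx_i, the exterior derivative is
  d(omega) = sum_{i < j} (∂f_j/∂x_i - ∂f_i/∂x_j) dx_i ∧ dx_j.
  coefficient of dx ∧ dy: ∂f_2/∂x - ∂f_1/∂y = ∂(x^2 - z^2)/∂x - ∂(x*z + y^2)/∂y = 2*x - 2*y
  coefficient of dx ∧ dz: ∂f_3/∂x - ∂f_1/∂z = ∂(x*y)/∂x - ∂(x*z + y^2)/∂z = -x + y
  coefficient of dy ∧ dz: ∂f_3/∂y - ∂f_2/∂z = ∂(x*y)/∂y - ∂(x^2 - z^2)/∂z = x + 2*z
Assembling: d(omega) = (2*x - 2*y) dx ∧ dy + (-x + y) dx ∧ dz + (x + 2*z) dy ∧ dz.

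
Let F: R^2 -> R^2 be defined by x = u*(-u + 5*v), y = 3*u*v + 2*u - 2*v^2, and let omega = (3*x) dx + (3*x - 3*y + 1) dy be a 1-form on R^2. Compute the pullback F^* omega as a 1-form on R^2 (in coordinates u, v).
F^* omega = (6*u^3 - 54*u^2*v - 6*u^2 + 93*u*v^2 - 6*u*v - 12*u + 18*v^3 + 12*v^2 + 3*v + 2) du + (-24*u^3 + 105*u^2*v - 18*u^2 - 6*u*v^2 + 24*u*v + 3*u - 24*v^3 - 4*v) dv

Using F^*(f dg) = (f ∘ F) d(g ∘ F), substitute each coordinate x_i by F_i(u, v) in f_i, and replace dx_i by d F_i = (∂F_i/∂u) du + (∂F_i/∂v) dv.
  For the x component: f_1(F) = 3*u*(-u + 5*v); d F_1 = (-2*u + 5*v) du + (5*u) dv
  For the y component: f_2(F) = -3*u^2 + 6*u*v - 6*u + 6*v^2 + 1; d F_2 = (3*v + 2) du + (3*u - 4*v) dv
Combining and collecting du, dv coefficients:
  coeff of du: 6*u^3 - 54*u^2*v - 6*u^2 + 93*u*v^2 - 6*u*v - 12*u + 18*v^3 + 12*v^2 + 3*v + 2
  coeff of dv: -24*u^3 + 105*u^2*v - 18*u^2 - 6*u*v^2 + 24*u*v + 3*u - 24*v^3 - 4*v
F^* omega = (6*u^3 - 54*u^2*v - 6*u^2 + 93*u*v^2 - 6*u*v - 12*u + 18*v^3 + 12*v^2 + 3*v + 2) du + (-24*u^3 + 105*u^2*v - 18*u^2 - 6*u*v^2 + 24*u*v + 3*u - 24*v^3 - 4*v) dv.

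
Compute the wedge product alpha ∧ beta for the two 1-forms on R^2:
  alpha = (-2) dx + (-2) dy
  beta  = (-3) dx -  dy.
alpha ∧ beta = (-4) dx ∧ dy

Distribute the wedge, using dx_i ∧ dx_j = -dx_j ∧ dx_i and dx_i ∧ dx_i = 0. For each pair (i, j) with i < j, the coefficient of dx_i ∧ dx_j in alpha ∧ beta is (alpha_i * beta_j - alpha_j * beta_i). Collecting: alpha ∧ beta = (-4) dx ∧ dy.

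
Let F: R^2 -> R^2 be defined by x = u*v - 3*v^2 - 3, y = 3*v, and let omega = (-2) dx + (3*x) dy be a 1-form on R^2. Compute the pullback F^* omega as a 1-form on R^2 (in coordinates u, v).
F^* omega = (-2*v) du + (9*u*v - 2*u - 27*v^2 + 12*v - 27) dv

Using F^*(f dg) = (f ∘ F) d(g ∘ F), substitute each coordinate x_i by F_i(u, v) in f_i, and replace dx_i by d F_i = (∂F_i/∂u) du + (∂F_i/∂v) dv.
  For the x component: f_1(F) = -2; d F_1 = (v) du + (u - 6*v) dv
  For the y component: f_2(F) = 3*u*v - 9*v^2 - 9; d F_2 = (0) du + (3) dv
Combining and collecting du, dv coefficients:
  coeff of du: -2*v
  coeff of dv: 9*u*v - 2*u - 27*v^2 + 12*v - 27
F^* omega = (-2*v) du + (9*u*v - 2*u - 27*v^2 + 12*v - 27) dv.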